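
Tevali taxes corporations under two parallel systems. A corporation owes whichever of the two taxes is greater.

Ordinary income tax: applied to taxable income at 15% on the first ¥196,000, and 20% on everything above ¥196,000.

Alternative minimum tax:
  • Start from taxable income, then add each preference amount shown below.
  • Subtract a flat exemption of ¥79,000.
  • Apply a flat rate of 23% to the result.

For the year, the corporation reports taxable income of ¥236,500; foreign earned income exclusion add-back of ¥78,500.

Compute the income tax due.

Alternative minimum tax:
  Adjusted income: ¥236,500 + ¥78,500 = ¥315,000
  Less exemption ¥79,000 → base ¥236,000
  ¥236,000 × 23% = ¥54,280

Ordinary income tax:
  ¥196,000 × 15% = ¥29,400
  ¥40,500 × 20% = ¥8,100
  → ¥37,500

¥54,280 > ¥37,500, so the alternative minimum tax is the binding amount.

¥54,280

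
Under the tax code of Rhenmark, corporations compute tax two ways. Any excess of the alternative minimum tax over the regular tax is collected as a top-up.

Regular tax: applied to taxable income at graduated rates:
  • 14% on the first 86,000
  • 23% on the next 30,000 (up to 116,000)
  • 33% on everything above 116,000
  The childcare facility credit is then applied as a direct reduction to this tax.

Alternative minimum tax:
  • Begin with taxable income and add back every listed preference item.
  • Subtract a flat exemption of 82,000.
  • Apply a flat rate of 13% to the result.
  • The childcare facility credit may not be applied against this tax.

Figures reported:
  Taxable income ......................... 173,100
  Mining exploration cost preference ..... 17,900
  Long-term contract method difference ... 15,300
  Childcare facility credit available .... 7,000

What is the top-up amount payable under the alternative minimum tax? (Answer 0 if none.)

0

Alternative minimum tax:
  Adjusted income: 173,100 + 17,900 + 15,300 = 206,300
  Less exemption 82,000 → base 124,300
  124,300 × 13% = 16,159

Regular tax:
  86,000 × 14% = 12,040
  30,000 × 23% = 6,900
  57,100 × 33% = 18,843
  → 37,783
  Less childcare facility credit 7,000 → 30,783

16,159 ≤ 30,783, so no add-on is due.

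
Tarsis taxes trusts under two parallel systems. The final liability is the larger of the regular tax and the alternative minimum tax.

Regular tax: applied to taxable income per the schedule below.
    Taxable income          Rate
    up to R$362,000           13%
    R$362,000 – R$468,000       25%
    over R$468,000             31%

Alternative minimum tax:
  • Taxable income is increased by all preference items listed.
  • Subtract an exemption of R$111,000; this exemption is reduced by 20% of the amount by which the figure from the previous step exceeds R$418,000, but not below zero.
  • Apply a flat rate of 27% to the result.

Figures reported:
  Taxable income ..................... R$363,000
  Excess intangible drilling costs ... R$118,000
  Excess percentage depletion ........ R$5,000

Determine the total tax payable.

Regular tax:
  R$362,000 × 13% = R$47,060
  R$1,000 × 25% = R$250
  → R$47,310

Alternative minimum tax:
  Adjusted income: R$363,000 + R$118,000 + R$5,000 = R$486,000
  Exemption: R$111,000 − 20% × (R$486,000 − R$418,000) = R$111,000 − R$13,600 = R$97,400
  Base: R$486,000 − R$97,400 = R$388,600
  R$388,600 × 27% = R$104,922

R$104,922 > R$47,310, so the alternative minimum tax is the binding amount.

R$104,922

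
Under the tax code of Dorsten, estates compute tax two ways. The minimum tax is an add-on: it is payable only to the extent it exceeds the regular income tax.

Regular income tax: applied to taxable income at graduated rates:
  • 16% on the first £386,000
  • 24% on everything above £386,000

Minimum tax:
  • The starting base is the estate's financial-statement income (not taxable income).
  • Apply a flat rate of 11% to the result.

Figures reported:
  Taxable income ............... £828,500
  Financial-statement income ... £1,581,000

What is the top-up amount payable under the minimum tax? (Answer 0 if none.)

Minimum tax:
  Base (financial-statement income): £1,581,000
  £1,581,000 × 11% = £173,910

Regular income tax:
  £386,000 × 16% = £61,760
  £442,500 × 24% = £106,200
  → £167,960

Excess of minimum tax over regular income tax: £173,910 − £167,960 = £5,950.

£5,950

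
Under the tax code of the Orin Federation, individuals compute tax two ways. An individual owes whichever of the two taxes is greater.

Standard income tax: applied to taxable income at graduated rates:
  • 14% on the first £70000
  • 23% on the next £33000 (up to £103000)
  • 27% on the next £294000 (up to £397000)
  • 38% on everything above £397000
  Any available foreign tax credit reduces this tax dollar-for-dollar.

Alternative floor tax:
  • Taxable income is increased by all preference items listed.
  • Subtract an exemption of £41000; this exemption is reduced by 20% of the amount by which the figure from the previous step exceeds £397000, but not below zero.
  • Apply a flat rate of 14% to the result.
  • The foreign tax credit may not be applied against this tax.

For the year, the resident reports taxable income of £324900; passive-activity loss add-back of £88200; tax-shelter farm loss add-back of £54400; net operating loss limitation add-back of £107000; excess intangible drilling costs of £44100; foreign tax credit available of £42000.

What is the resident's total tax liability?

Alternative floor tax:
  Adjusted income: £324900 + £88200 + £54400 + £107000 + £44100 = £618600
  Exemption: 20% × (£618600 − £397000) = £44320 ≥ £41000, so the exemption is fully phased out
  Base: £618600 − £0 = £618600
  £618600 × 14% = £86604

Standard income tax:
  £70000 × 14% = £9800
  £33000 × 23% = £7590
  £221900 × 27% = £59913
  → £77303
  Less foreign tax credit £42000 → £35303

£86604 > £35303, so the alternative floor tax is the binding amount.

£86604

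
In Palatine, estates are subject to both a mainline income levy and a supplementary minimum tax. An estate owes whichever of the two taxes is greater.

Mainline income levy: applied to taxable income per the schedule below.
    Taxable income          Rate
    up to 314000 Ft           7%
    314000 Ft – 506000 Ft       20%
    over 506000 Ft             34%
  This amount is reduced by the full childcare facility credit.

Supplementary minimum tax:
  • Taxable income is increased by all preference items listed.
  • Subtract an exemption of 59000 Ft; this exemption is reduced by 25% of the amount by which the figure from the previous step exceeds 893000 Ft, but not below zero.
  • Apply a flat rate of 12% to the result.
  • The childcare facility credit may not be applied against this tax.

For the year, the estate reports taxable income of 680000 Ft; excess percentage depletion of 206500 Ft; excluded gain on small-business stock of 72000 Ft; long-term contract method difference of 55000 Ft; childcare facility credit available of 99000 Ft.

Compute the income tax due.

Supplementary minimum tax:
  Adjusted income: 680000 Ft + 206500 Ft + 72000 Ft + 55000 Ft = 1013500 Ft
  Exemption: 59000 Ft − 25% × (1013500 Ft − 893000 Ft) = 59000 Ft − 30125 Ft = 28875 Ft
  Base: 1013500 Ft − 28875 Ft = 984625 Ft
  984625 Ft × 12% = 118155 Ft

Mainline income levy:
  314000 Ft × 7% = 21980 Ft
  192000 Ft × 20% = 38400 Ft
  174000 Ft × 34% = 59160 Ft
  → 119540 Ft
  Less childcare facility credit 99000 Ft → 20540 Ft

118155 Ft > 20540 Ft, so the supplementary minimum tax is the binding amount.

118155 Ft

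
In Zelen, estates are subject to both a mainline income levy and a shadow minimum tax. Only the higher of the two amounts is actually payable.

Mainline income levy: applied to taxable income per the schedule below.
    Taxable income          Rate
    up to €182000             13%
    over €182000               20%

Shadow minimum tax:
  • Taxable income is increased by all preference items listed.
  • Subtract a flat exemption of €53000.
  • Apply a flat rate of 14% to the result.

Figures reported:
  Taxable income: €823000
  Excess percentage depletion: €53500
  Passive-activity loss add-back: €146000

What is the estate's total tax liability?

Mainline income levy:
  €182000 × 13% = €23660
  €641000 × 20% = €128200
  → €151860

Shadow minimum tax:
  Adjusted income: €823000 + €53500 + €146000 = €1022500
  Less exemption €53000 → base €969500
  €969500 × 14% = €135730

€151860 > €135730, so the mainline income levy governs.

€151860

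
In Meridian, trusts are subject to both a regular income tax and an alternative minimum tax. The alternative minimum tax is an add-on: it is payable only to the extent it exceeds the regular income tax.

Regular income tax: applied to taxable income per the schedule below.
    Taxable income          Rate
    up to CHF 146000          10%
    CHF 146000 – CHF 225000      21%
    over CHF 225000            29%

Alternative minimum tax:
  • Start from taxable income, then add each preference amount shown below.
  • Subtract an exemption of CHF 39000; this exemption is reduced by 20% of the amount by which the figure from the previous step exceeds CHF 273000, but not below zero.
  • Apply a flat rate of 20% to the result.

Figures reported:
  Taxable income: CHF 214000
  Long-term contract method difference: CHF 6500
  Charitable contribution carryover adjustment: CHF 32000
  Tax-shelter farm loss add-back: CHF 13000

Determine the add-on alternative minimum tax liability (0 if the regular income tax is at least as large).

CHF 16420

Alternative minimum tax:
  Adjusted income: CHF 214000 + CHF 6500 + CHF 32000 + CHF 13000 = CHF 265500
  Exemption: CHF 265500 ≤ CHF 273000, so full CHF 39000 applies
  Base: CHF 265500 − CHF 39000 = CHF 226500
  CHF 226500 × 20% = CHF 45300

Regular income tax:
  CHF 146000 × 10% = CHF 14600
  CHF 68000 × 21% = CHF 14280
  → CHF 28880

Excess of alternative minimum tax over regular income tax: CHF 45300 − CHF 28880 = CHF 16420.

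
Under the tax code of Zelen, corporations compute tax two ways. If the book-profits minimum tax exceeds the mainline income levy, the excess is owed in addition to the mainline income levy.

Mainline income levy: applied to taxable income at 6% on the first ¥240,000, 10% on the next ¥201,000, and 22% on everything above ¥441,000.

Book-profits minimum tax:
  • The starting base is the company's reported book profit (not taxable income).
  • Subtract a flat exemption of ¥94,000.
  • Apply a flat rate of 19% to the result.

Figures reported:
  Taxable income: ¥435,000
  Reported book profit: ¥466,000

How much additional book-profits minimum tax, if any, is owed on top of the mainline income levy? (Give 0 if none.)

Mainline income levy:
  ¥240,000 × 6% = ¥14,400
  ¥195,000 × 10% = ¥19,500
  → ¥33,900

Book-profits minimum tax:
  Base (reported book profit): ¥466,000
  Less exemption ¥94,000 → base ¥372,000
  ¥372,000 × 19% = ¥70,680

Excess of book-profits minimum tax over mainline income levy: ¥70,680 − ¥33,900 = ¥36,780.

¥36,780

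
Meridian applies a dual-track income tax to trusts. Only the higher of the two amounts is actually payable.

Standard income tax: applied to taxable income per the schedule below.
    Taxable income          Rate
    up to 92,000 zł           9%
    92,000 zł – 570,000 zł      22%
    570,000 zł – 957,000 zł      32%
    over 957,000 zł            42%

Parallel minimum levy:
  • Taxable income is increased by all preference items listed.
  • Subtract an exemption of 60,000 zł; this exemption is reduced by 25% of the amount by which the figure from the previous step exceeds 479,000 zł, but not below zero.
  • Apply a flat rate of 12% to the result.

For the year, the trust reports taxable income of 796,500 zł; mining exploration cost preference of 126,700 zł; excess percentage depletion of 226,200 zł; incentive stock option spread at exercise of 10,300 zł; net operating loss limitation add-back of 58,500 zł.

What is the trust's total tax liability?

185,920 zł

Standard income tax:
  92,000 zł × 9% = 8,280 zł
  478,000 zł × 22% = 105,160 zł
  226,500 zł × 32% = 72,480 zł
  → 185,920 zł

Parallel minimum levy:
  Adjusted income: 796,500 zł + 126,700 zł + 226,200 zł + 10,300 zł + 58,500 zł = 1,218,200 zł
  Exemption: 25% × (1,218,200 zł − 479,000 zł) = 184,800 zł ≥ 60,000 zł, so the exemption is fully phased out
  Base: 1,218,200 zł − 0 zł = 1,218,200 zł
  1,218,200 zł × 12% = 146,184 zł

185,920 zł > 146,184 zł, so the standard income tax governs.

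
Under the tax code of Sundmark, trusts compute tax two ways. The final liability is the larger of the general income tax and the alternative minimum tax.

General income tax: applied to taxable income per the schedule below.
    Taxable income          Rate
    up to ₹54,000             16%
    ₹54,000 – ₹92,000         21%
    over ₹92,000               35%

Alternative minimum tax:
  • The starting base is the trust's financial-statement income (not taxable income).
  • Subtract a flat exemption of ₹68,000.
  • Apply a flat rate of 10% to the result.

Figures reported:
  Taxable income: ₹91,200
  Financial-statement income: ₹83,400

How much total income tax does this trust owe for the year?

₹16,452

Alternative minimum tax:
  Base (financial-statement income): ₹83,400
  Less exemption ₹68,000 → base ₹15,400
  ₹15,400 × 10% = ₹1,540

General income tax:
  ₹54,000 × 16% = ₹8,640
  ₹37,200 × 21% = ₹7,812
  → ₹16,452

₹16,452 > ₹1,540, so the general income tax governs.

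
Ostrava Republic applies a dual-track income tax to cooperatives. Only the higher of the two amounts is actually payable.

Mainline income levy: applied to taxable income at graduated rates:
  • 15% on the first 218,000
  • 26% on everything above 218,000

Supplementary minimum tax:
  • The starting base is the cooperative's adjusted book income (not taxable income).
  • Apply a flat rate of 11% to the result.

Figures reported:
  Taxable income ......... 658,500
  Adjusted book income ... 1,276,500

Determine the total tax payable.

Mainline income levy:
  218,000 × 15% = 32,700
  440,500 × 26% = 114,530
  → 147,230

Supplementary minimum tax:
  Base (adjusted book income): 1,276,500
  1,276,500 × 11% = 140,415

147,230 > 140,415, so the mainline income levy governs.

147,230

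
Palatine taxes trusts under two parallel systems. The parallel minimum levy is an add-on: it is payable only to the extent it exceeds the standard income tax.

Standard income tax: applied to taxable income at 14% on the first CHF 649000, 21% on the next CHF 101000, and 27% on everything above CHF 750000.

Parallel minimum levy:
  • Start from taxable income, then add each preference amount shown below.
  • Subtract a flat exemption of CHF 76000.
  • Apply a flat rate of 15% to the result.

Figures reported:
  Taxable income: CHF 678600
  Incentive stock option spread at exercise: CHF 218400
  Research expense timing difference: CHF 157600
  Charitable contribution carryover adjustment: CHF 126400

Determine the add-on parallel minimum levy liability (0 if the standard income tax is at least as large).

Parallel minimum levy:
  Adjusted income: CHF 678600 + CHF 218400 + CHF 157600 + CHF 126400 = CHF 1181000
  Less exemption CHF 76000 → base CHF 1105000
  CHF 1105000 × 15% = CHF 165750

Standard income tax:
  CHF 649000 × 14% = CHF 90860
  CHF 29600 × 21% = CHF 6216
  → CHF 97076

Excess of parallel minimum levy over standard income tax: CHF 165750 − CHF 97076 = CHF 68674.

CHF 68674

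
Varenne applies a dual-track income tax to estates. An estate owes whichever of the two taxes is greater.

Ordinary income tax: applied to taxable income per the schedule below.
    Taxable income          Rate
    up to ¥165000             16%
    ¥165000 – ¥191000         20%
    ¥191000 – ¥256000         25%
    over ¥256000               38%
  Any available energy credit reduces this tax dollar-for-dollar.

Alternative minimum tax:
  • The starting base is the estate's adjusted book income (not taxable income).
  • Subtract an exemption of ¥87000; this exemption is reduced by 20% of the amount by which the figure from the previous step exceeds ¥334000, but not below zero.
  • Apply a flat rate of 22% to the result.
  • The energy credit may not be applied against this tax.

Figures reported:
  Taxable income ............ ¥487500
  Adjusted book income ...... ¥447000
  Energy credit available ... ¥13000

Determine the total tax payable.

¥122820

Ordinary income tax:
  ¥165000 × 16% = ¥26400
  ¥26000 × 20% = ¥5200
  ¥65000 × 25% = ¥16250
  ¥231500 × 38% = ¥87970
  → ¥135820
  Less energy credit ¥13000 → ¥122820

Alternative minimum tax:
  Base (adjusted book income): ¥447000
  Exemption: ¥87000 − 20% × (¥447000 − ¥334000) = ¥87000 − ¥22600 = ¥64400
  Base: ¥447000 − ¥64400 = ¥382600
  ¥382600 × 22% = ¥84172

¥122820 > ¥84172, so the ordinary income tax governs.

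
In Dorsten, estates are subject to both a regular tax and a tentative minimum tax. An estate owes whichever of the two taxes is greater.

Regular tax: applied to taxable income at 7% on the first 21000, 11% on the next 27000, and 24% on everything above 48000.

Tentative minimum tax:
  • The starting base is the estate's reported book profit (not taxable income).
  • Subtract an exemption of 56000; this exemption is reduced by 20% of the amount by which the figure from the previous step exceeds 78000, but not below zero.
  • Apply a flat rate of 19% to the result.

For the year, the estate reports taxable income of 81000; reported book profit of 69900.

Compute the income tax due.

12360

Regular tax:
  21000 × 7% = 1470
  27000 × 11% = 2970
  33000 × 24% = 7920
  → 12360

Tentative minimum tax:
  Base (reported book profit): 69900
  Exemption: 69900 ≤ 78000, so full 56000 applies
  Base: 69900 − 56000 = 13900
  13900 × 19% = 2641

12360 > 2641, so the regular tax governs.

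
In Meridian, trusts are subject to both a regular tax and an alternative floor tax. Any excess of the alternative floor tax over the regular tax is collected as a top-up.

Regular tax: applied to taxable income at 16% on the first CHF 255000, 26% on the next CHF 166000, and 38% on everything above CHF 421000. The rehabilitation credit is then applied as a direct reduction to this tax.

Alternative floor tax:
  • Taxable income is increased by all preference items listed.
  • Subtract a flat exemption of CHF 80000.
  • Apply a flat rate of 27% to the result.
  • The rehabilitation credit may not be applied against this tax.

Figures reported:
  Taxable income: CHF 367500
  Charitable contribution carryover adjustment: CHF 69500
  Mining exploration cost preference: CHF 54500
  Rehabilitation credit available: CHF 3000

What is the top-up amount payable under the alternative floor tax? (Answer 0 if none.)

CHF 44055

Alternative floor tax:
  Adjusted income: CHF 367500 + CHF 69500 + CHF 54500 = CHF 491500
  Less exemption CHF 80000 → base CHF 411500
  CHF 411500 × 27% = CHF 111105

Regular tax:
  CHF 255000 × 16% = CHF 40800
  CHF 112500 × 26% = CHF 29250
  → CHF 70050
  Less rehabilitation credit CHF 3000 → CHF 67050

Excess of alternative floor tax over regular tax: CHF 111105 − CHF 67050 = CHF 44055.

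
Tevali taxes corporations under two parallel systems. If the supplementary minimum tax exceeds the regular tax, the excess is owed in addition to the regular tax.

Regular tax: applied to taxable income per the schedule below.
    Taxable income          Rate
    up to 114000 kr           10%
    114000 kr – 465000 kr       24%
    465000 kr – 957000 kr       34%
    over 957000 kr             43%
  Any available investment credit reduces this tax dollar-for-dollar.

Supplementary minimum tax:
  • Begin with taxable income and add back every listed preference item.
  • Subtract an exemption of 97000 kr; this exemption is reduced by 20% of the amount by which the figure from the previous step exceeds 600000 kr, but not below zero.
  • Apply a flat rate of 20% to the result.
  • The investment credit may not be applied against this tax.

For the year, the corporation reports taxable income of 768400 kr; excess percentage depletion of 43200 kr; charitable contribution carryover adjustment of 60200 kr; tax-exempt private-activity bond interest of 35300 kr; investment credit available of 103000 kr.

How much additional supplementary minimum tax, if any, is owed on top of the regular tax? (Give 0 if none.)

78508 kr

Regular tax:
  114000 kr × 10% = 11400 kr
  351000 kr × 24% = 84240 kr
  303400 kr × 34% = 103156 kr
  → 198796 kr
  Less investment credit 103000 kr → 95796 kr

Supplementary minimum tax:
  Adjusted income: 768400 kr + 43200 kr + 60200 kr + 35300 kr = 907100 kr
  Exemption: 97000 kr − 20% × (907100 kr − 600000 kr) = 97000 kr − 61420 kr = 35580 kr
  Base: 907100 kr − 35580 kr = 871520 kr
  871520 kr × 20% = 174304 kr

Excess of supplementary minimum tax over regular tax: 174304 kr − 95796 kr = 78508 kr.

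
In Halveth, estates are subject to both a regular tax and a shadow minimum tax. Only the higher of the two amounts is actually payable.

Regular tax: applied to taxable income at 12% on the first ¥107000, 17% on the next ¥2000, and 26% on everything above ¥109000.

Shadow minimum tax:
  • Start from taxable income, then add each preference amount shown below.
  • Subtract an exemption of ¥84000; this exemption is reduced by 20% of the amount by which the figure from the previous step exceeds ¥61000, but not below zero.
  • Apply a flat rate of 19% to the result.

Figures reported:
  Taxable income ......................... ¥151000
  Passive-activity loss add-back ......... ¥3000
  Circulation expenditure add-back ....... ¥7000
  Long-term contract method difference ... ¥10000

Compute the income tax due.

¥24100

Regular tax:
  ¥107000 × 12% = ¥12840
  ¥2000 × 17% = ¥340
  ¥42000 × 26% = ¥10920
  → ¥24100

Shadow minimum tax:
  Adjusted income: ¥151000 + ¥3000 + ¥7000 + ¥10000 = ¥171000
  Exemption: ¥84000 − 20% × (¥171000 − ¥61000) = ¥84000 − ¥22000 = ¥62000
  Base: ¥171000 − ¥62000 = ¥109000
  ¥109000 × 19% = ¥20710

¥24100 > ¥20710, so the regular tax governs.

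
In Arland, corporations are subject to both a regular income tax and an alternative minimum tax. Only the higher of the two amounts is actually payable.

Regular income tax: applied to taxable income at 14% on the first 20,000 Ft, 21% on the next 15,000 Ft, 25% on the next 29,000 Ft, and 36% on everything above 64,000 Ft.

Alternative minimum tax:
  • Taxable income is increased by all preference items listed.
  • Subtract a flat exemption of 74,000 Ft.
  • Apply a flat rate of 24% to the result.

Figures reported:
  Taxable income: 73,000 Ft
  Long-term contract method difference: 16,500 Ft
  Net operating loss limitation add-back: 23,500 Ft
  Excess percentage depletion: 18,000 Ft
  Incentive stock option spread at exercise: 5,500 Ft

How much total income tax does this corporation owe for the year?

16,440 Ft

Regular income tax:
  20,000 Ft × 14% = 2,800 Ft
  15,000 Ft × 21% = 3,150 Ft
  29,000 Ft × 25% = 7,250 Ft
  9,000 Ft × 36% = 3,240 Ft
  → 16,440 Ft

Alternative minimum tax:
  Adjusted income: 73,000 Ft + 16,500 Ft + 23,500 Ft + 18,000 Ft + 5,500 Ft = 136,500 Ft
  Less exemption 74,000 Ft → base 62,500 Ft
  62,500 Ft × 24% = 15,000 Ft

16,440 Ft > 15,000 Ft, so the regular income tax governs.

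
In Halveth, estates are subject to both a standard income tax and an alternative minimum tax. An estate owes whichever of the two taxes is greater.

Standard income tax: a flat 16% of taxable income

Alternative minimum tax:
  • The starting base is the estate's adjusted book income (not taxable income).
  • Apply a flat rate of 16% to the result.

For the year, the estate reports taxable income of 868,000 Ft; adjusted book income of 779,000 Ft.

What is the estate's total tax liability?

138,880 Ft

Alternative minimum tax:
  Base (adjusted book income): 779,000 Ft
  779,000 Ft × 16% = 124,640 Ft

Standard income tax:
  868,000 Ft × 16% = 138,880 Ft

138,880 Ft > 124,640 Ft, so the standard income tax governs.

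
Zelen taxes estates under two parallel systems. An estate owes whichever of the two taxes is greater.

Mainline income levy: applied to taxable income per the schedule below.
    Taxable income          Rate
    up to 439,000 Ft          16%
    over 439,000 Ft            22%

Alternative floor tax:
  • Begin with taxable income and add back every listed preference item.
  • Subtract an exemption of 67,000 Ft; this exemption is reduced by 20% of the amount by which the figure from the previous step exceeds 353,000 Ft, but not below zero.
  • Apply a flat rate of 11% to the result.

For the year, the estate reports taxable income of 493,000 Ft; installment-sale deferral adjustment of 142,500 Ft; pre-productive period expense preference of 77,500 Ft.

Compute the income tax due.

82,120 Ft

Mainline income levy:
  439,000 Ft × 16% = 70,240 Ft
  54,000 Ft × 22% = 11,880 Ft
  → 82,120 Ft

Alternative floor tax:
  Adjusted income: 493,000 Ft + 142,500 Ft + 77,500 Ft = 713,000 Ft
  Exemption: 20% × (713,000 Ft − 353,000 Ft) = 72,000 Ft ≥ 67,000 Ft, so the exemption is fully phased out
  Base: 713,000 Ft − 0 Ft = 713,000 Ft
  713,000 Ft × 11% = 78,430 Ft

82,120 Ft > 78,430 Ft, so the mainline income levy governs.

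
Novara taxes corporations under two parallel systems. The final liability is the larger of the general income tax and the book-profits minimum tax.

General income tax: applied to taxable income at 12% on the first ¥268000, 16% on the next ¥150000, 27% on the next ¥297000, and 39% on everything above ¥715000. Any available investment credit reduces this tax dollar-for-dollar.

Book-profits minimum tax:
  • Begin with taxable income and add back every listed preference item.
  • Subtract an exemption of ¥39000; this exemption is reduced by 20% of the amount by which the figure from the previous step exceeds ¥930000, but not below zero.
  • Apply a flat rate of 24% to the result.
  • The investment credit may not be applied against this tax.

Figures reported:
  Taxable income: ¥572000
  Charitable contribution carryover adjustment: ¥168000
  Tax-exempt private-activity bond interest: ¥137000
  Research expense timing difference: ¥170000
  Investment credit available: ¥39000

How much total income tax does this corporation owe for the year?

Book-profits minimum tax:
  Adjusted income: ¥572000 + ¥168000 + ¥137000 + ¥170000 = ¥1047000
  Exemption: ¥39000 − 20% × (¥1047000 − ¥930000) = ¥39000 − ¥23400 = ¥15600
  Base: ¥1047000 − ¥15600 = ¥1031400
  ¥1031400 × 24% = ¥247536

General income tax:
  ¥268000 × 12% = ¥32160
  ¥150000 × 16% = ¥24000
  ¥154000 × 27% = ¥41580
  → ¥97740
  Less investment credit ¥39000 → ¥58740

¥247536 > ¥58740, so the book-profits minimum tax is the binding amount.

¥247536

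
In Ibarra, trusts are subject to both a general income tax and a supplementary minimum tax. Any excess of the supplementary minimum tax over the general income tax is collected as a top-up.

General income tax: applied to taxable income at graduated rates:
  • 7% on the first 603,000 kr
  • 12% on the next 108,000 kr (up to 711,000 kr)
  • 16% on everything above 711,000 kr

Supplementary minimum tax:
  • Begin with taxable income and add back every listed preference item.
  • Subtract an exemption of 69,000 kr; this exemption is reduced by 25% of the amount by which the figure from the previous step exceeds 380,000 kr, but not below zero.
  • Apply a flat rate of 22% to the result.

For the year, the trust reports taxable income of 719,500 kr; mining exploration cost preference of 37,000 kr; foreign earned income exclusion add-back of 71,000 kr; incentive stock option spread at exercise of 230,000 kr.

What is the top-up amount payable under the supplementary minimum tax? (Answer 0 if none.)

176,120 kr

Supplementary minimum tax:
  Adjusted income: 719,500 kr + 37,000 kr + 71,000 kr + 230,000 kr = 1,057,500 kr
  Exemption: 25% × (1,057,500 kr − 380,000 kr) = 169,375 kr ≥ 69,000 kr, so the exemption is fully phased out
  Base: 1,057,500 kr − 0 kr = 1,057,500 kr
  1,057,500 kr × 22% = 232,650 kr

General income tax:
  603,000 kr × 7% = 42,210 kr
  108,000 kr × 12% = 12,960 kr
  8,500 kr × 16% = 1,360 kr
  → 56,530 kr

Excess of supplementary minimum tax over general income tax: 232,650 kr − 56,530 kr = 176,120 kr.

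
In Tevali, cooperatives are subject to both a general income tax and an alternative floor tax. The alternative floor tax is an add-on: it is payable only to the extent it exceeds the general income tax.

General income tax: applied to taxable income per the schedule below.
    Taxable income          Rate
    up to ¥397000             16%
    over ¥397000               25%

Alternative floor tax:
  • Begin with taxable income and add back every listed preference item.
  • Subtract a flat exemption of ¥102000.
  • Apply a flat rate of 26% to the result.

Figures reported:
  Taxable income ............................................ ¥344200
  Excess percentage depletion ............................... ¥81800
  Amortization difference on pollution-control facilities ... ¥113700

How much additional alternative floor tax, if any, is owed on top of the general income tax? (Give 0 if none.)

¥58730

Alternative floor tax:
  Adjusted income: ¥344200 + ¥81800 + ¥113700 = ¥539700
  Less exemption ¥102000 → base ¥437700
  ¥437700 × 26% = ¥113802

General income tax:
  ¥344200 × 16% = ¥55072

Excess of alternative floor tax over general income tax: ¥113802 − ¥55072 = ¥58730.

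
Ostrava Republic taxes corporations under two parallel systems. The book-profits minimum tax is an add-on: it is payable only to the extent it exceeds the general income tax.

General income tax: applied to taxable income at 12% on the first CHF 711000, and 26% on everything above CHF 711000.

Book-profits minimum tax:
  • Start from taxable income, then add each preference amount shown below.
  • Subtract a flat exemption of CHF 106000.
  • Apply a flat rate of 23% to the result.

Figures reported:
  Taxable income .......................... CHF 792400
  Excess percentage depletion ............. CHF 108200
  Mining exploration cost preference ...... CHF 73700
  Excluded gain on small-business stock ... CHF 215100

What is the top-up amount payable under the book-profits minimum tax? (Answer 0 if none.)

General income tax:
  CHF 711000 × 12% = CHF 85320
  CHF 81400 × 26% = CHF 21164
  → CHF 106484

Book-profits minimum tax:
  Adjusted income: CHF 792400 + CHF 108200 + CHF 73700 + CHF 215100 = CHF 1189400
  Less exemption CHF 106000 → base CHF 1083400
  CHF 1083400 × 23% = CHF 249182

Excess of book-profits minimum tax over general income tax: CHF 249182 − CHF 106484 = CHF 142698.

CHF 142698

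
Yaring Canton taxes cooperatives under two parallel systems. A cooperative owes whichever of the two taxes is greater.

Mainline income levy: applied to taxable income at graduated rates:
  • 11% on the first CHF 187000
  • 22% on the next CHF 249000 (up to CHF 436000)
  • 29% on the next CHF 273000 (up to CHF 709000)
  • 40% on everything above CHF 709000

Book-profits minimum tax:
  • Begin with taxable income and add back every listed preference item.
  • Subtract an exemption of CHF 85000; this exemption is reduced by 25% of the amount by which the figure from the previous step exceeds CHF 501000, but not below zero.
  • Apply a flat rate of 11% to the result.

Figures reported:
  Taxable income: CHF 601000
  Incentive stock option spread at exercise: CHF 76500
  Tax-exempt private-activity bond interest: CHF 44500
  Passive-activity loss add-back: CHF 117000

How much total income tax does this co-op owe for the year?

CHF 123200

Mainline income levy:
  CHF 187000 × 11% = CHF 20570
  CHF 249000 × 22% = CHF 54780
  CHF 165000 × 29% = CHF 47850
  → CHF 123200

Book-profits minimum tax:
  Adjusted income: CHF 601000 + CHF 76500 + CHF 44500 + CHF 117000 = CHF 839000
  Exemption: CHF 85000 − 25% × (CHF 839000 − CHF 501000) = CHF 85000 − CHF 84500 = CHF 500
  Base: CHF 839000 − CHF 500 = CHF 838500
  CHF 838500 × 11% = CHF 92235

CHF 123200 > CHF 92235, so the mainline income levy governs.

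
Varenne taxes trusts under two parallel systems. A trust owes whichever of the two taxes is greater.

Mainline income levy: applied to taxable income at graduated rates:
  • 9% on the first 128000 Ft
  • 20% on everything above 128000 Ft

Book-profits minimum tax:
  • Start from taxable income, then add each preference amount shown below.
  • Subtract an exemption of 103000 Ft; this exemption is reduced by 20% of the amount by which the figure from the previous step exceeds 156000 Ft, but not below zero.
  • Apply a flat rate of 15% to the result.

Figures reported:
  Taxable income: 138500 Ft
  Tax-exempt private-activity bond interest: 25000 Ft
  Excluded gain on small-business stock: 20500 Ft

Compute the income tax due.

Book-profits minimum tax:
  Adjusted income: 138500 Ft + 25000 Ft + 20500 Ft = 184000 Ft
  Exemption: 103000 Ft − 20% × (184000 Ft − 156000 Ft) = 103000 Ft − 5600 Ft = 97400 Ft
  Base: 184000 Ft − 97400 Ft = 86600 Ft
  86600 Ft × 15% = 12990 Ft

Mainline income levy:
  128000 Ft × 9% = 11520 Ft
  10500 Ft × 20% = 2100 Ft
  → 13620 Ft

13620 Ft > 12990 Ft, so the mainline income levy governs.

13620 Ft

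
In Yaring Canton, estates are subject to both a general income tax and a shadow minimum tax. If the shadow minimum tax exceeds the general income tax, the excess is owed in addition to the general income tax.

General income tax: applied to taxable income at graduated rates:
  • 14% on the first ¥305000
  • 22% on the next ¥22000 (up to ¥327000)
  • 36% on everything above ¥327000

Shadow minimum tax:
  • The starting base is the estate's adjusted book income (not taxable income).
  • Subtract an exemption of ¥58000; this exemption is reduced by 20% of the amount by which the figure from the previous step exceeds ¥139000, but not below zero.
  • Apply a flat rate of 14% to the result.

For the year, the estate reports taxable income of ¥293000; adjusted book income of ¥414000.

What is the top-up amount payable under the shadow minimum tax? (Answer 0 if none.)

Shadow minimum tax:
  Base (adjusted book income): ¥414000
  Exemption: ¥58000 − 20% × (¥414000 − ¥139000) = ¥58000 − ¥55000 = ¥3000
  Base: ¥414000 − ¥3000 = ¥411000
  ¥411000 × 14% = ¥57540

General income tax:
  ¥293000 × 14% = ¥41020

Excess of shadow minimum tax over general income tax: ¥57540 − ¥41020 = ¥16520.

¥16520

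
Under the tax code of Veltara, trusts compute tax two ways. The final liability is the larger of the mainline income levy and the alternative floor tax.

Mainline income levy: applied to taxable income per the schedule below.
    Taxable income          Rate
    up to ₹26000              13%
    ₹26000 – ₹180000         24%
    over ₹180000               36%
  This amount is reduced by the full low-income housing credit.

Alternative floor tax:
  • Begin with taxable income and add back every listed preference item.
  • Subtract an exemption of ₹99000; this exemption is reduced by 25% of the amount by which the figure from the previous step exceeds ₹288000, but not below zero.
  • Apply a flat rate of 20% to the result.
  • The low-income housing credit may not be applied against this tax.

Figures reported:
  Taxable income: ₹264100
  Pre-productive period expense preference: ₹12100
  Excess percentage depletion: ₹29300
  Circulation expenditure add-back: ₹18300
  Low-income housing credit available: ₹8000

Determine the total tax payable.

₹62616

Mainline income levy:
  ₹26000 × 13% = ₹3380
  ₹154000 × 24% = ₹36960
  ₹84100 × 36% = ₹30276
  → ₹70616
  Less low-income housing credit ₹8000 → ₹62616

Alternative floor tax:
  Adjusted income: ₹264100 + ₹12100 + ₹29300 + ₹18300 = ₹323800
  Exemption: ₹99000 − 25% × (₹323800 − ₹288000) = ₹99000 − ₹8950 = ₹90050
  Base: ₹323800 − ₹90050 = ₹233750
  ₹233750 × 20% = ₹46750

₹62616 > ₹46750, so the mainline income levy governs.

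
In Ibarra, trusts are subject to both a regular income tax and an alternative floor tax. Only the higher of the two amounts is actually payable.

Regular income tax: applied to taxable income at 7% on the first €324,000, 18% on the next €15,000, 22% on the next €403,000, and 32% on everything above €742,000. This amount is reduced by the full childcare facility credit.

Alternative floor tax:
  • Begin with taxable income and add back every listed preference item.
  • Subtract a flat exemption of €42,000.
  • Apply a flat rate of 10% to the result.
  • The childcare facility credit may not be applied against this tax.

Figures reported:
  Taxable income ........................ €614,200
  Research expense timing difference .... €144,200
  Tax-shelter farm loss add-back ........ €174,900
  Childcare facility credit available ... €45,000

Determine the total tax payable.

€89,130

Alternative floor tax:
  Adjusted income: €614,200 + €144,200 + €174,900 = €933,300
  Less exemption €42,000 → base €891,300
  €891,300 × 10% = €89,130

Regular income tax:
  €324,000 × 7% = €22,680
  €15,000 × 18% = €2,700
  €275,200 × 22% = €60,544
  → €85,924
  Less childcare facility credit €45,000 → €40,924

€89,130 > €40,924, so the alternative floor tax is the binding amount.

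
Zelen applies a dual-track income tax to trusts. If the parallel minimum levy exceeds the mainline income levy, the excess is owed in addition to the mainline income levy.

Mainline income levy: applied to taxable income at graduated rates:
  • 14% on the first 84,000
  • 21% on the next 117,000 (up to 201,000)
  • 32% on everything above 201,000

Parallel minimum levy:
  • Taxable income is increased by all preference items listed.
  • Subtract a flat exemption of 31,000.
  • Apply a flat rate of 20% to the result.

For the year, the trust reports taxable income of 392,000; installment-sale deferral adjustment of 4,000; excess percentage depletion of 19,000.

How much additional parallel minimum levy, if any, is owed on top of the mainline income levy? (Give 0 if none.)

Mainline income levy:
  84,000 × 14% = 11,760
  117,000 × 21% = 24,570
  191,000 × 32% = 61,120
  → 97,450

Parallel minimum levy:
  Adjusted income: 392,000 + 4,000 + 19,000 = 415,000
  Less exemption 31,000 → base 384,000
  384,000 × 20% = 76,800

76,800 ≤ 97,450, so no add-on is due.

0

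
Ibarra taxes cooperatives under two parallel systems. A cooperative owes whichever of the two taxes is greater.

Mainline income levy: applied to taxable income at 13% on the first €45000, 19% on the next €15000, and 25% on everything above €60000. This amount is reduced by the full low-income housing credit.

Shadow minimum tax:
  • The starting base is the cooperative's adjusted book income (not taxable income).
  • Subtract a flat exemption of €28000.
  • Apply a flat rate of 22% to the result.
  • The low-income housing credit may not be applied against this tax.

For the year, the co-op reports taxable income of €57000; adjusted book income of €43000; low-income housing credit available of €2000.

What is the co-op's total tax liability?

€6130

Mainline income levy:
  €45000 × 13% = €5850
  €12000 × 19% = €2280
  → €8130
  Less low-income housing credit €2000 → €6130

Shadow minimum tax:
  Base (adjusted book income): €43000
  Less exemption €28000 → base €15000
  €15000 × 22% = €3300

€6130 > €3300, so the mainline income levy governs.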